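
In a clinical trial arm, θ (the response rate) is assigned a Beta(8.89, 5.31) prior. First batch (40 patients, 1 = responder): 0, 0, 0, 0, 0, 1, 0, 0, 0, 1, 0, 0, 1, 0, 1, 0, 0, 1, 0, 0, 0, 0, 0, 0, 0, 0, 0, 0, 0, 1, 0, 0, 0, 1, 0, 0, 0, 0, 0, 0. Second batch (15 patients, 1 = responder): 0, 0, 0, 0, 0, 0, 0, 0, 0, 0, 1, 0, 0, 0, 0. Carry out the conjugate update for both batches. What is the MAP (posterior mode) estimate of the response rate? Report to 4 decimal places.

The Beta prior is conjugate to a Binomial/Bernoulli likelihood; the update adds successes to α and failures to β.
After batch 1: Beta(8.89+7, 5.31+33) = Beta(15.89, 38.31).
After batch 2: Beta(15.89+1, 38.31+14) = Beta(16.89, 52.31).
Mode of Beta(a,b) for a,b>1 is (a−1)/(a+b−2) = 15.89/67.20 = 0.2365.

0.2365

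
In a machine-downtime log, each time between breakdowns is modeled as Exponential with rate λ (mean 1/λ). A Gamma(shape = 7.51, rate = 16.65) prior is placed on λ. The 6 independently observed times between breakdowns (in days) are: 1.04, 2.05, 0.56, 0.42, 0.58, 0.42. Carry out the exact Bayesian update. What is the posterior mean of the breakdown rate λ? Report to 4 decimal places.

0.6220

With a Gamma(shape α, rate β) prior on the exponential rate λ, the posterior after n observations with total T = Σxᵢ is Gamma(α+n, β+T).
Sum of observations T = 5.07 days; n = 6.
Posterior: Gamma(7.51+6, 16.65+5.07) = Gamma(13.51, 21.72).
Posterior mean of λ = α/β = 13.51/21.72 = 0.6220.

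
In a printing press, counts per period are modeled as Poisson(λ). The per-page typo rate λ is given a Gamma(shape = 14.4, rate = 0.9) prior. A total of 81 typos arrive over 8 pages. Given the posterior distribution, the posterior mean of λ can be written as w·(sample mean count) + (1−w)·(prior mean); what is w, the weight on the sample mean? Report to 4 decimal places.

With a Gamma(shape α, rate β) prior, the Poisson likelihood is conjugate: the posterior is Gamma(α + ΣXᵢ, β + n).
Posterior mean = (α₀+S)/(β₀+n) = [n/(β₀+n)]·(S/n) + [β₀/(β₀+n)]·(α₀/β₀), so only n and β₀ enter the weight.
Weight on data w = n/(β₀+n) = 8/(0.9+8) = 8/8.9 = 0.8989.

0.8989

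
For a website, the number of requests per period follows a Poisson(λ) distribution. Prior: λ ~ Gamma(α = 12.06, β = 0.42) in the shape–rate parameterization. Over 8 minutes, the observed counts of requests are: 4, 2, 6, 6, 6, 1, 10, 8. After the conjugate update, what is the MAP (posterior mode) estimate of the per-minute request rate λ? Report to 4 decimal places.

With a Gamma(shape α, rate β) prior, the Poisson likelihood is conjugate: the posterior is Gamma(α + ΣXᵢ, β + n).
Sum of counts S = 43 over n = 8 minutes.
Posterior: Gamma(α+S, β+n) = Gamma(12.06+43, 0.42+8) = Gamma(55.06, 8.42).
Mode of Gamma(α,β) for α≥1 is (α−1)/β = 54.06/8.42 = 6.4204.

6.4204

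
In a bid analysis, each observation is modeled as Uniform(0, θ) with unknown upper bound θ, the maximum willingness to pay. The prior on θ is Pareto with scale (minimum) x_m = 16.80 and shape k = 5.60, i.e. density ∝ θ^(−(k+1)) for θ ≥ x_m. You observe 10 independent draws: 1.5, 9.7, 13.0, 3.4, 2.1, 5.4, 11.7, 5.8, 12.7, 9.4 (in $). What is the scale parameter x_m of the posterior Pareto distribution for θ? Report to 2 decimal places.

16.80

A Pareto(scale x_m, shape k) prior on the upper bound θ of Uniform(0, θ) is conjugate: posterior is Pareto(max(x_m, max xᵢ), k + n).
Sample maximum = 13.0; prior scale x_m = 16.80 → posterior scale = max = 16.80.
Posterior shape = 5.60 + 10 = 15.60.
Posterior scale x_m = 16.80.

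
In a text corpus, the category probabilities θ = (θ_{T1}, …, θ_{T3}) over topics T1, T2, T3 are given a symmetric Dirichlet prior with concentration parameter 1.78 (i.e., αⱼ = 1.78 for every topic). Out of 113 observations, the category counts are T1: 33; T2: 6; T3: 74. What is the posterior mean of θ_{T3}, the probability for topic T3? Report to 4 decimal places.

The Dirichlet prior is conjugate to the Multinomial likelihood: each posterior αⱼ = prior αⱼ + observed count nⱼ.
Posterior concentration: (34.78, 7.78, 75.78), total = 118.34.
E[θ_{T3}|data] = α_{T3}/Σα = 75.78/118.34 = 0.6404.

0.6404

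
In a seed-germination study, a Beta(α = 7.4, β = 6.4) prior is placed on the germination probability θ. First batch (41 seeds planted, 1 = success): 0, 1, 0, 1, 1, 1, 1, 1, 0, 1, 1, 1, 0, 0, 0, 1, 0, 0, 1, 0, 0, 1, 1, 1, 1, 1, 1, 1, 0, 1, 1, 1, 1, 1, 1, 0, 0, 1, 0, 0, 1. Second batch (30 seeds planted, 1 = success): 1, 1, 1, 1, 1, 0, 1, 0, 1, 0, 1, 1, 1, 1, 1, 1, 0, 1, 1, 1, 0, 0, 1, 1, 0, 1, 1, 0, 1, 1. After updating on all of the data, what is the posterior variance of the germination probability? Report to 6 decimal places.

The Beta prior is conjugate to a Binomial/Bernoulli likelihood; the update adds successes to α and failures to β.
After batch 1: Beta(7.4+26, 6.4+15) = Beta(33.4, 21.4).
After batch 2: Beta(33.4+22, 21.4+8) = Beta(55.4, 29.4).
Var = αβ/((α+β)²(α+β+1)) = 55.4·29.4/(84.8²·85.8) = 0.002640.

0.002640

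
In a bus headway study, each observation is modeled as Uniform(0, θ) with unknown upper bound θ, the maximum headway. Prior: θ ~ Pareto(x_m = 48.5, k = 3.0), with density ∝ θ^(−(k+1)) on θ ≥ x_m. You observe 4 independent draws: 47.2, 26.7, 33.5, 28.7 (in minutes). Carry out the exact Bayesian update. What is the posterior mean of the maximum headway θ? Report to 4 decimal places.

A Pareto(scale x_m, shape k) prior on the upper bound θ of Uniform(0, θ) is conjugate: posterior is Pareto(max(x_m, max xᵢ), k + n).
Sample maximum = 47.2; prior scale x_m = 48.5 → posterior scale = max = 48.5.
Posterior shape = 3.0 + 4 = 7.0.
E[θ|data] = k·x_m/(k−1) = 7.0·48.5/6.0 = 56.5833.

56.5833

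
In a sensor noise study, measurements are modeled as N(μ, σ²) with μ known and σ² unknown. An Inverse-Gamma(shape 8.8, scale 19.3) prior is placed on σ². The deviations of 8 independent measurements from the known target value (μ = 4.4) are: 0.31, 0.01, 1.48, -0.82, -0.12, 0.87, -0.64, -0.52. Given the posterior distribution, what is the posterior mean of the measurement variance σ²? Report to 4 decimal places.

1.8225

With known mean μ and an Inverse-Gamma(α, β) prior on σ², the Normal likelihood is conjugate: posterior is Inv-Gamma(α + n/2, β + Σ(xᵢ−μ)²/2).
Σ(xᵢ−μ)² = (0.31)² + (0.01)² + (1.48)² + (-0.82)² + (-0.12)² + (0.87)² + (-0.64)² + (-0.52)² = 4.4103.
Posterior: Inv-Gamma(8.8 + 8/2, 19.3 + 4.4103/2) = Inv-Gamma(12.80, 21.50515).
E[σ²|data] = β/(α−1) = 21.50515/11.80 = 1.8225.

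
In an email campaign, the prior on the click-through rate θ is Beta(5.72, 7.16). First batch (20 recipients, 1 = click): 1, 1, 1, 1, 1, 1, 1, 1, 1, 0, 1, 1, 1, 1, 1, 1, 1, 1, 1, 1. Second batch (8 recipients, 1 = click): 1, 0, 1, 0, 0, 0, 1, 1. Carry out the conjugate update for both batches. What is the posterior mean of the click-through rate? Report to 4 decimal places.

0.7025

The Beta prior is conjugate to a Binomial/Bernoulli likelihood; the update adds successes to α and failures to β.
After batch 1: Beta(5.72+19, 7.16+1) = Beta(24.72, 8.16).
After batch 2: Beta(24.72+4, 8.16+4) = Beta(28.72, 12.16).
Posterior mean = α/(α+β) = 28.72/40.88 = 0.7025.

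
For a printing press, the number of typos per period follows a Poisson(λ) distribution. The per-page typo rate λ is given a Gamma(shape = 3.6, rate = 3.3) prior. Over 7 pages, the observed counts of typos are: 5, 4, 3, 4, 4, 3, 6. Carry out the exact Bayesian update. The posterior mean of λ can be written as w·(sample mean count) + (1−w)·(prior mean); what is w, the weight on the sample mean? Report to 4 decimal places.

With a Gamma(shape α, rate β) prior, the Poisson likelihood is conjugate: the posterior is Gamma(α + ΣXᵢ, β + n).
Posterior mean = (α₀+S)/(β₀+n) = [n/(β₀+n)]·(S/n) + [β₀/(β₀+n)]·(α₀/β₀), so only n and β₀ enter the weight.
Weight on data w = n/(β₀+n) = 7/(3.3+7) = 7/10.3 = 0.6796.

0.6796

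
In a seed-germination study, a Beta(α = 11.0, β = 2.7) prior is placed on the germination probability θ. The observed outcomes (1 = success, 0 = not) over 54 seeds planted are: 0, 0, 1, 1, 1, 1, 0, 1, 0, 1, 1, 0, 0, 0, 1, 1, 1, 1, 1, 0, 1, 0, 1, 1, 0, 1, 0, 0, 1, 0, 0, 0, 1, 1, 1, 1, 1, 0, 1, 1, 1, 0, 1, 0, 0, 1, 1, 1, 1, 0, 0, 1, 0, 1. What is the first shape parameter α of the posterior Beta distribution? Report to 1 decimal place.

43.0

The Beta prior is conjugate to a Binomial/Bernoulli likelihood; the update adds successes to α and failures to β.
Posterior: Beta(α+k, β+n−k) = Beta(11.0+32, 2.7+22) = Beta(43.0, 24.7).
Posterior α = 43.0.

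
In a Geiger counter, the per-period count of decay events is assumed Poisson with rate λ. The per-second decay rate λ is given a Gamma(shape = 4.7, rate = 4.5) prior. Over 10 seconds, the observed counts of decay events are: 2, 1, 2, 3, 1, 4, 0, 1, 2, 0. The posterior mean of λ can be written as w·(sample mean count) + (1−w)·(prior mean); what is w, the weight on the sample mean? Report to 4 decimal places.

With a Gamma(shape α, rate β) prior, the Poisson likelihood is conjugate: the posterior is Gamma(α + ΣXᵢ, β + n).
Posterior mean = (α₀+S)/(β₀+n) = [n/(β₀+n)]·(S/n) + [β₀/(β₀+n)]·(α₀/β₀), so only n and β₀ enter the weight.
Weight on data w = n/(β₀+n) = 10/(4.5+10) = 10/14.5 = 0.6897.

0.6897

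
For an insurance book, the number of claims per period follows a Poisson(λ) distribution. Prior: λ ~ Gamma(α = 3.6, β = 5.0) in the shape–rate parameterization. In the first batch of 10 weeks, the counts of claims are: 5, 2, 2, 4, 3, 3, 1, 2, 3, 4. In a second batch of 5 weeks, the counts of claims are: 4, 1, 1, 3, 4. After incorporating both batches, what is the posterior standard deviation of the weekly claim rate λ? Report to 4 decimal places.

With a Gamma(shape α, rate β) prior, the Poisson likelihood is conjugate: the posterior is Gamma(α + ΣXᵢ, β + n).
Batch 1: sum of counts S = 29 over n = 10 weeks.
After batch 1: Gamma(α+S, β+n) = Gamma(3.6+29, 5.0+10) = Gamma(32.6, 15.0).
Batch 2: sum of counts S = 13 over n = 5 weeks.
After batch 2: Gamma(α+S, β+n) = Gamma(32.6+13, 15.0+5) = Gamma(45.6, 20.0).
SD = √α/β = √45.6/20.0 = 0.3376.

0.3376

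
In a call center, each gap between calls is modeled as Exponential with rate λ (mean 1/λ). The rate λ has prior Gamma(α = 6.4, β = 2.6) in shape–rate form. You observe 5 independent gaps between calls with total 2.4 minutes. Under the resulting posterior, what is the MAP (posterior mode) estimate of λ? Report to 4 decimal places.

2.0800

With a Gamma(shape α, rate β) prior on the exponential rate λ, the posterior after n observations with total T = Σxᵢ is Gamma(α+n, β+T).
Posterior: Gamma(6.4+5, 2.6+2.4) = Gamma(11.4, 5.0).
Mode = (α−1)/β = 2.0800.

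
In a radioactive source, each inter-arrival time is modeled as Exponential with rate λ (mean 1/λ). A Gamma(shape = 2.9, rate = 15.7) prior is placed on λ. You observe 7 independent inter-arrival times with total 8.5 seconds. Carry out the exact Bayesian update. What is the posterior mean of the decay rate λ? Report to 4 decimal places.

0.4091

With a Gamma(shape α, rate β) prior on the exponential rate λ, the posterior after n observations with total T = Σxᵢ is Gamma(α+n, β+T).
Posterior: Gamma(2.9+7, 15.7+8.5) = Gamma(9.9, 24.2).
Posterior mean of λ = α/β = 9.9/24.2 = 0.4091.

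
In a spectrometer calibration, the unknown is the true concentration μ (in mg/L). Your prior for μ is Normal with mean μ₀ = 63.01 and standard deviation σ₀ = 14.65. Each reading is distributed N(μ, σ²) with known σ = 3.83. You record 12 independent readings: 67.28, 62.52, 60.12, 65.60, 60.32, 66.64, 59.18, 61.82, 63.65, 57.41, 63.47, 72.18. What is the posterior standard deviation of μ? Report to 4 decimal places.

1.1025

For Normal data with known variance σ², a Normal(μ₀, σ₀²) prior on μ is conjugate. Posterior precision = 1/σ₀² + n/σ²; posterior mean is the precision-weighted average of μ₀ and x̄.
σ₀² = 14.65² = 214.6225, σ² = 3.83² = 14.6689; σ² + n·σ₀² = 14.6689 + 12·214.6225 = 2590.1389.
Posterior precision = 1/σ₀² + n/σ² = 1/214.6225 + 12/14.6689 = (σ² + n·σ₀²)/(σ₀²σ²) = 2590.1389/(214.6225·14.6689); posterior variance σₙ² = σ₀²σ²/(σ² + n·σ₀²) = 214.6225·14.6689/2590.1389 = 1.215485.
Posterior SD = √σₙ² = √(214.6225·14.6689/2590.1389) = 1.1025.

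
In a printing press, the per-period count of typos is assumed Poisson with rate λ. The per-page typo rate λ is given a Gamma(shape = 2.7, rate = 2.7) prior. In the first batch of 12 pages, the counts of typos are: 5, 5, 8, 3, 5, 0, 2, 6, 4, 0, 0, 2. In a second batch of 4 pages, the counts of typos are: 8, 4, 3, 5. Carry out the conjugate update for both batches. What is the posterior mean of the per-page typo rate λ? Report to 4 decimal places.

With a Gamma(shape α, rate β) prior, the Poisson likelihood is conjugate: the posterior is Gamma(α + ΣXᵢ, β + n).
Batch 1: sum of counts S = 40 over n = 12 pages.
After batch 1: Gamma(α+S, β+n) = Gamma(2.7+40, 2.7+12) = Gamma(42.7, 14.7).
Batch 2: sum of counts S = 20 over n = 4 pages.
After batch 2: Gamma(α+S, β+n) = Gamma(42.7+20, 14.7+4) = Gamma(62.7, 18.7).
Posterior mean = α/β = 62.7/18.7 = 3.3529.

3.3529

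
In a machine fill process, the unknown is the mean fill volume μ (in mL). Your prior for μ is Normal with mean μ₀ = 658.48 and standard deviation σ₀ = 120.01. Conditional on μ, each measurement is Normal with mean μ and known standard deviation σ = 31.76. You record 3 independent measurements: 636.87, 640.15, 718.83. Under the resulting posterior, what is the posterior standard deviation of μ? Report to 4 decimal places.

18.1263

For Normal data with known variance σ², a Normal(μ₀, σ₀²) prior on μ is conjugate. Posterior precision = 1/σ₀² + n/σ²; posterior mean is the precision-weighted average of μ₀ and x̄.
σ₀² = 120.01² = 14402.4001, σ² = 31.76² = 1008.6976; σ² + n·σ₀² = 1008.6976 + 3·14402.4001 = 44215.8979.
Posterior precision = 1/σ₀² + n/σ² = 1/14402.4001 + 3/1008.6976 = (σ² + n·σ₀²)/(σ₀²σ²) = 44215.8979/(14402.4001·1008.6976); posterior variance σₙ² = σ₀²σ²/(σ² + n·σ₀²) = 14402.4001·1008.6976/44215.8979 = 328.562058.
Posterior SD = √σₙ² = √(14402.4001·1008.6976/44215.8979) = 18.1263.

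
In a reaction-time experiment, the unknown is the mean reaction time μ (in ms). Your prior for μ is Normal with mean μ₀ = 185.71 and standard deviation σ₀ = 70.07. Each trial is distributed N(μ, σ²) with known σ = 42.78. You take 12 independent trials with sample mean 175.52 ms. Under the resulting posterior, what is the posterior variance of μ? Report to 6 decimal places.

For Normal data with known variance σ², a Normal(μ₀, σ₀²) prior on μ is conjugate. Posterior precision = 1/σ₀² + n/σ²; posterior mean is the precision-weighted average of μ₀ and x̄.
σ₀² = 70.07² = 4909.8049, σ² = 42.78² = 1830.1284; σ² + n·σ₀² = 1830.1284 + 12·4909.8049 = 60747.7872.
Posterior precision = 1/σ₀² + n/σ² = 1/4909.8049 + 12/1830.1284 = (σ² + n·σ₀²)/(σ₀²σ²) = 60747.7872/(4909.8049·1830.1284); posterior variance σₙ² = σ₀²σ²/(σ² + n·σ₀²) = 4909.8049·1830.1284/60747.7872 = 147.916061.

147.916061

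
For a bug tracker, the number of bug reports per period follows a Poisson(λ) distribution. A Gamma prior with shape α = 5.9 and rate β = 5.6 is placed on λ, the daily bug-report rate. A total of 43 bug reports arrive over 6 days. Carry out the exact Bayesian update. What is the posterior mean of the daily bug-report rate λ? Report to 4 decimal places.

4.2155

With a Gamma(shape α, rate β) prior, the Poisson likelihood is conjugate: the posterior is Gamma(α + ΣXᵢ, β + n).
Posterior: Gamma(α+S, β+n) = Gamma(5.9+43, 5.6+6) = Gamma(48.9, 11.6).
Posterior mean = α/β = 48.9/11.6 = 4.2155.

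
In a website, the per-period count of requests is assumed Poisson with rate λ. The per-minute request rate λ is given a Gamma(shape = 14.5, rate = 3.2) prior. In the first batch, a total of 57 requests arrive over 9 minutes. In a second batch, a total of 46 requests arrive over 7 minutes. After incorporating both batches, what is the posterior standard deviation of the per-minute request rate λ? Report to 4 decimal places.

0.5646

With a Gamma(shape α, rate β) prior, the Poisson likelihood is conjugate: the posterior is Gamma(α + ΣXᵢ, β + n).
After batch 1: Gamma(α+S, β+n) = Gamma(14.5+57, 3.2+9) = Gamma(71.5, 12.2).
After batch 2: Gamma(α+S, β+n) = Gamma(71.5+46, 12.2+7) = Gamma(117.5, 19.2).
SD = √α/β = √117.5/19.2 = 0.5646.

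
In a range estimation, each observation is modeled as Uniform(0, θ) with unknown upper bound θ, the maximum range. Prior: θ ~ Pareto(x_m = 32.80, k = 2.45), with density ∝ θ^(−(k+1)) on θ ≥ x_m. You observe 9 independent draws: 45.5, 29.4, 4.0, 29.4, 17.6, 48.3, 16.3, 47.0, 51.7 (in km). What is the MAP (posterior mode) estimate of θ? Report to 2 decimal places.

51.70

A Pareto(scale x_m, shape k) prior on the upper bound θ of Uniform(0, θ) is conjugate: posterior is Pareto(max(x_m, max xᵢ), k + n).
Sample maximum = 51.7; prior scale x_m = 32.80 → posterior scale = max = 51.70.
Posterior shape = 2.45 + 9 = 11.45.
The Pareto density is decreasing on [x_m, ∞), so the mode is x_m = 51.70.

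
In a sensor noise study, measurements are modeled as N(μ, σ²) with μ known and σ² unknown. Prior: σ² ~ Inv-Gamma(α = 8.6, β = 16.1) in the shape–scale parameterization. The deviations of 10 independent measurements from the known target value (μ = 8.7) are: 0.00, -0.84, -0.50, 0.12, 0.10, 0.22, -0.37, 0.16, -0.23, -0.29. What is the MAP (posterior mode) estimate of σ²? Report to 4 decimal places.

1.1482

With known mean μ and an Inverse-Gamma(α, β) prior on σ², the Normal likelihood is conjugate: posterior is Inv-Gamma(α + n/2, β + Σ(xᵢ−μ)²/2).
Σ(xᵢ−μ)² = (0.00)² + (-0.84)² + (-0.50)² + (0.12)² + (0.10)² + (0.22)² + (-0.37)² + (0.16)² + (-0.23)² + (-0.29)² = 1.3279.
Posterior: Inv-Gamma(8.6 + 10/2, 16.1 + 1.3279/2) = Inv-Gamma(13.60, 16.76395).
Mode = β/(α+1) = 16.76395/14.60 = 1.1482.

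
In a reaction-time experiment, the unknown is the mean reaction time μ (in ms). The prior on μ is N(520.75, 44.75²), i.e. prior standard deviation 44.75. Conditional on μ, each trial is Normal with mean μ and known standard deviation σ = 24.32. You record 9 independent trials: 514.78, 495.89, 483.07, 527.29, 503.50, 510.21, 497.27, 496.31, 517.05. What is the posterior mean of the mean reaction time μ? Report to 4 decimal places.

For Normal data with known variance σ², a Normal(μ₀, σ₀²) prior on μ is conjugate. Posterior precision = 1/σ₀² + n/σ²; posterior mean is the precision-weighted average of μ₀ and x̄.
Σxᵢ = 514.78 + 495.89 + 483.07 + 527.29 + 503.50 + 510.21 + 497.27 + 496.31 + 517.05 = 4545.37, so n·x̄ = 4545.37.
σ₀² = 44.75² = 2002.5625, σ² = 24.32² = 591.4624; σ² + n·σ₀² = 591.4624 + 9·2002.5625 = 18614.5249.
Posterior mean = (μ₀/σ₀² + n·x̄/σ²)/(1/σ₀² + n/σ²) = (σ²·μ₀ + σ₀²·n·x̄)/(σ² + n·σ₀²) = (591.4624·520.75 + 2002.5625·4545.37)/18614.5249 = 9410391.555425/18614.5249 = 505.5402.

505.5402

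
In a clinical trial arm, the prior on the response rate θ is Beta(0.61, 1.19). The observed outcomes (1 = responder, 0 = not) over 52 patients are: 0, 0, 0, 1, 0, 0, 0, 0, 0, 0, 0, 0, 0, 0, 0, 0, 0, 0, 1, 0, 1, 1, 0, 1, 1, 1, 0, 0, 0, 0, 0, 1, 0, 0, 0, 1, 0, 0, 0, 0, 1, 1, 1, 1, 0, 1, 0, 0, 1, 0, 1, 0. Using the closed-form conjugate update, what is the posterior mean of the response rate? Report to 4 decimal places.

The Beta prior is conjugate to a Binomial/Bernoulli likelihood; the update adds successes to α and failures to β.
Posterior: Beta(α+k, β+n−k) = Beta(0.61+16, 1.19+36) = Beta(16.61, 37.19).
Posterior mean = α/(α+β) = 16.61/53.80 = 0.3087.

0.3087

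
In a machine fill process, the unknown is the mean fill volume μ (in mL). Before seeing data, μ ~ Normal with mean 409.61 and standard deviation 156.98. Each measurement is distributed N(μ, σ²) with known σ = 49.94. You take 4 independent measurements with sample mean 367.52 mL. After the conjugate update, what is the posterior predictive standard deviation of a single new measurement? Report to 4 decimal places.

For Normal data with known variance σ², a Normal(μ₀, σ₀²) prior on μ is conjugate. Posterior precision = 1/σ₀² + n/σ²; posterior mean is the precision-weighted average of μ₀ and x̄.
σ₀² = 156.98² = 24642.7204, σ² = 49.94² = 2494.0036; σ² + n·σ₀² = 2494.0036 + 4·24642.7204 = 101064.8852.
Posterior precision = 1/σ₀² + n/σ² = 1/24642.7204 + 4/2494.0036 = (σ² + n·σ₀²)/(σ₀²σ²) = 101064.8852/(24642.7204·2494.0036); posterior variance σₙ² = σ₀²σ²/(σ² + n·σ₀²) = 24642.7204·2494.0036/101064.8852 = 608.114611.
Predictive variance for one new observation = σₙ² + σ² = 24642.7204·2494.0036/101064.8852 + 2494.0036 = σ²·(σ₀² + 101064.8852)/101064.8852 = 2494.0036·125707.6056/101064.8852 = 3102.118211; SD = √(2494.0036·125707.6056/101064.8852) = 55.6967.

55.6967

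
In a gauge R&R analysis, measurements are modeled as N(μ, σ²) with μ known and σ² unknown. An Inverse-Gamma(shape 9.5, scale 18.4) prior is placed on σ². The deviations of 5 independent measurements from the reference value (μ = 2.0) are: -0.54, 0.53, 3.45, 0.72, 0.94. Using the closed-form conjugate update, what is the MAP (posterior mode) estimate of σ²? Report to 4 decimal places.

1.9491

With known mean μ and an Inverse-Gamma(α, β) prior on σ², the Normal likelihood is conjugate: posterior is Inv-Gamma(α + n/2, β + Σ(xᵢ−μ)²/2).
Σ(xᵢ−μ)² = (-0.54)² + (0.53)² + (3.45)² + (0.72)² + (0.94)² = 13.8770.
Posterior: Inv-Gamma(9.5 + 5/2, 18.4 + 13.8770/2) = Inv-Gamma(12.00, 25.33850).
Mode = β/(α+1) = 25.33850/13.00 = 1.9491.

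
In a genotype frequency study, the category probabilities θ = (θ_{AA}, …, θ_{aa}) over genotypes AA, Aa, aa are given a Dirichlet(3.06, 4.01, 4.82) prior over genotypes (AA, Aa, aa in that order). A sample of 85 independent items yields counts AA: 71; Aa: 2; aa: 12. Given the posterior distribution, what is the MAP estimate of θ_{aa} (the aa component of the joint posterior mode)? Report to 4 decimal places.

The Dirichlet prior is conjugate to the Multinomial likelihood: each posterior αⱼ = prior αⱼ + observed count nⱼ.
Posterior concentration: (74.06, 6.01, 16.82), total = 96.89.
Joint mode component: (α_{aa}−1)/(Σα−K) = 15.82/93.89 = 0.1685.

0.1685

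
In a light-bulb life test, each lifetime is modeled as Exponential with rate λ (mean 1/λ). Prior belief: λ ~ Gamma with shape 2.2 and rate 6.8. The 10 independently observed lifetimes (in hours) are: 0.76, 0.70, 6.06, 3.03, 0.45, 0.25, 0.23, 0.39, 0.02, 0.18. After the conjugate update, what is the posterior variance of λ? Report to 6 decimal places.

0.034262

With a Gamma(shape α, rate β) prior on the exponential rate λ, the posterior after n observations with total T = Σxᵢ is Gamma(α+n, β+T).
Sum of observations T = 12.07 hours; n = 10.
Posterior: Gamma(2.2+10, 6.8+12.07) = Gamma(12.2, 18.87).
Var = α/β² = 0.034262.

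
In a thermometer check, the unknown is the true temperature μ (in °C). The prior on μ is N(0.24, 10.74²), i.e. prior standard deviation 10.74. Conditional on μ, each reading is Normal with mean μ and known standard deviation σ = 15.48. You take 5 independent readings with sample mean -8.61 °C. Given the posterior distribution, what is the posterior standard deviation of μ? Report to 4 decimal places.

For Normal data with known variance σ², a Normal(μ₀, σ₀²) prior on μ is conjugate. Posterior precision = 1/σ₀² + n/σ²; posterior mean is the precision-weighted average of μ₀ and x̄.
σ₀² = 10.74² = 115.3476, σ² = 15.48² = 239.6304; σ² + n·σ₀² = 239.6304 + 5·115.3476 = 816.3684.
Posterior precision = 1/σ₀² + n/σ² = 1/115.3476 + 5/239.6304 = (σ² + n·σ₀²)/(σ₀²σ²) = 816.3684/(115.3476·239.6304); posterior variance σₙ² = σ₀²σ²/(σ² + n·σ₀²) = 115.3476·239.6304/816.3684 = 33.858233.
Posterior SD = √σₙ² = √(115.3476·239.6304/816.3684) = 5.8188.

5.8188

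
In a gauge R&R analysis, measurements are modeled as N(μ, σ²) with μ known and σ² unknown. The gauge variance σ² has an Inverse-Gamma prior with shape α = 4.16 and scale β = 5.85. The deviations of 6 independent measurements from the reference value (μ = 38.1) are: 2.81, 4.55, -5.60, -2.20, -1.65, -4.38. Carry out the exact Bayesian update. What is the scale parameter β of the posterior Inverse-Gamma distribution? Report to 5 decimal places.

With known mean μ and an Inverse-Gamma(α, β) prior on σ², the Normal likelihood is conjugate: posterior is Inv-Gamma(α + n/2, β + Σ(xᵢ−μ)²/2).
Σ(xᵢ−μ)² = (2.81)² + (4.55)² + (-5.60)² + (-2.20)² + (-1.65)² + (-4.38)² = 86.7055.
Posterior: Inv-Gamma(4.16 + 6/2, 5.85 + 86.7055/2) = Inv-Gamma(7.16, 49.20275).
Posterior β = 49.20275.

49.20275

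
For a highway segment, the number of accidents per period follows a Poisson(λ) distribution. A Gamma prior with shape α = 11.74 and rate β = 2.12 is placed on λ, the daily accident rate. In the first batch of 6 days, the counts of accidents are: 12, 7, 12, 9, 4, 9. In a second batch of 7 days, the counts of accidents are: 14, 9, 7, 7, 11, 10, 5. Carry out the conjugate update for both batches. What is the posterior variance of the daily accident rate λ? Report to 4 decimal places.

0.5588

With a Gamma(shape α, rate β) prior, the Poisson likelihood is conjugate: the posterior is Gamma(α + ΣXᵢ, β + n).
Batch 1: sum of counts S = 53 over n = 6 days.
After batch 1: Gamma(α+S, β+n) = Gamma(11.74+53, 2.12+6) = Gamma(64.74, 8.12).
Batch 2: sum of counts S = 63 over n = 7 days.
After batch 2: Gamma(α+S, β+n) = Gamma(64.74+63, 8.12+7) = Gamma(127.74, 15.12).
Var = α/β² = 127.74/15.12² = 0.5588.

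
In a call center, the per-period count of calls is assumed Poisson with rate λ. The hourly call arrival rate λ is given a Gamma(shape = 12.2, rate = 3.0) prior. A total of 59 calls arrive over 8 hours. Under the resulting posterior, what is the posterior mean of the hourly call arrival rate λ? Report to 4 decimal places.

With a Gamma(shape α, rate β) prior, the Poisson likelihood is conjugate: the posterior is Gamma(α + ΣXᵢ, β + n).
Posterior: Gamma(α+S, β+n) = Gamma(12.2+59, 3.0+8) = Gamma(71.2, 11.0).
Posterior mean = α/β = 71.2/11.0 = 6.4727.

6.4727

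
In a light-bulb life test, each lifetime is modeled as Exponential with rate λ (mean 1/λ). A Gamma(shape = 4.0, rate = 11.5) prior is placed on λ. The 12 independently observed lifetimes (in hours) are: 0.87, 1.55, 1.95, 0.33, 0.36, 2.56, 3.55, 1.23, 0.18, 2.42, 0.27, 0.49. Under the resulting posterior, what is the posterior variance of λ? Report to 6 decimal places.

With a Gamma(shape α, rate β) prior on the exponential rate λ, the posterior after n observations with total T = Σxᵢ is Gamma(α+n, β+T).
Sum of observations T = 15.76 hours; n = 12.
Posterior: Gamma(4.0+12, 11.5+15.76) = Gamma(16.0, 27.26).
Var = α/β² = 0.021531.

0.021531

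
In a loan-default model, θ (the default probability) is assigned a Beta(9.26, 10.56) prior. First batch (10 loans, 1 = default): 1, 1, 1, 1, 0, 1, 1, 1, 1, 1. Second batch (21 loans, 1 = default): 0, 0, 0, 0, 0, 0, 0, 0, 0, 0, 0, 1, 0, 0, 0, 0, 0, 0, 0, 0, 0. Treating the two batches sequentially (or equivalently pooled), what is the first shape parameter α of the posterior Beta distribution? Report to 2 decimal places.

The Beta prior is conjugate to a Binomial/Bernoulli likelihood; the update adds successes to α and failures to β.
After batch 1: Beta(9.26+9, 10.56+1) = Beta(18.26, 11.56).
After batch 2: Beta(18.26+1, 11.56+20) = Beta(19.26, 31.56).
Posterior α = 19.26.

19.26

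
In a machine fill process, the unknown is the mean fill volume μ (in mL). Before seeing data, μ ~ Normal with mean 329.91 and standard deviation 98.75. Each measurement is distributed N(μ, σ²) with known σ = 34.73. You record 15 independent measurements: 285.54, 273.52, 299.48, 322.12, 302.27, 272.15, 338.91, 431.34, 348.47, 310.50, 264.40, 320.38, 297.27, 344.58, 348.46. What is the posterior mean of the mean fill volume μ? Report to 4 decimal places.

For Normal data with known variance σ², a Normal(μ₀, σ₀²) prior on μ is conjugate. Posterior precision = 1/σ₀² + n/σ²; posterior mean is the precision-weighted average of μ₀ and x̄.
Σxᵢ = 285.54 + 273.52 + 299.48 + 322.12 + 302.27 + 272.15 + 338.91 + 431.34 + 348.47 + 310.50 + 264.40 + 320.38 + 297.27 + 344.58 + 348.46 = 4759.39, so n·x̄ = 4759.39.
σ₀² = 98.75² = 9751.5625, σ² = 34.73² = 1206.1729; σ² + n·σ₀² = 1206.1729 + 15·9751.5625 = 147479.6104.
Posterior mean = (μ₀/σ₀² + n·x̄/σ²)/(1/σ₀² + n/σ²) = (σ²·μ₀ + σ₀²·n·x̄)/(σ² + n·σ₀²) = (1206.1729·329.91 + 9751.5625·4759.39)/147479.6104 = 46809417.548314/147479.6104 = 317.3959.

317.3959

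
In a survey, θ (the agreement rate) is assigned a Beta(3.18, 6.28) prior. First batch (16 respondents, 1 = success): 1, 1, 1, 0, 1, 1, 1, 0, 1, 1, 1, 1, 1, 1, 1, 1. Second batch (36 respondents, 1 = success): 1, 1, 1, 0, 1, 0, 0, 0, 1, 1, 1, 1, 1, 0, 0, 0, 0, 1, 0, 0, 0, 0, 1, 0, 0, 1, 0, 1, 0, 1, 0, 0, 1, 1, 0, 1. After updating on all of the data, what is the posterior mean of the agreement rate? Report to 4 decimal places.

The Beta prior is conjugate to a Binomial/Bernoulli likelihood; the update adds successes to α and failures to β.
After batch 1: Beta(3.18+14, 6.28+2) = Beta(17.18, 8.28).
After batch 2: Beta(17.18+17, 8.28+19) = Beta(34.18, 27.28).
Posterior mean = α/(α+β) = 34.18/61.46 = 0.5561.

0.5561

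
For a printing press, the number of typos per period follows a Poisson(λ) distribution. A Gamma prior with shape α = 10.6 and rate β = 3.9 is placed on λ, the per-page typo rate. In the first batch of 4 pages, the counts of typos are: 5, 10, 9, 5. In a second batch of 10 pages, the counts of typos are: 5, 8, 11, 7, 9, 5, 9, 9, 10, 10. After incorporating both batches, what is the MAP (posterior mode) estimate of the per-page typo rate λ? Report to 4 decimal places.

With a Gamma(shape α, rate β) prior, the Poisson likelihood is conjugate: the posterior is Gamma(α + ΣXᵢ, β + n).
Batch 1: sum of counts S = 29 over n = 4 pages.
After batch 1: Gamma(α+S, β+n) = Gamma(10.6+29, 3.9+4) = Gamma(39.6, 7.9).
Batch 2: sum of counts S = 83 over n = 10 pages.
After batch 2: Gamma(α+S, β+n) = Gamma(39.6+83, 7.9+10) = Gamma(122.6, 17.9).
Mode of Gamma(α,β) for α≥1 is (α−1)/β = 121.6/17.9 = 6.7933.

6.7933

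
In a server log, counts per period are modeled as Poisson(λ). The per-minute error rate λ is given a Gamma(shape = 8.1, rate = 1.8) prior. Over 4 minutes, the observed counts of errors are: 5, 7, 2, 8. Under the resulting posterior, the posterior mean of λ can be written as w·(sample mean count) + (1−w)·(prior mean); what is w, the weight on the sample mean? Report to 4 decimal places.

0.6897

With a Gamma(shape α, rate β) prior, the Poisson likelihood is conjugate: the posterior is Gamma(α + ΣXᵢ, β + n).
Posterior mean = (α₀+S)/(β₀+n) = [n/(β₀+n)]·(S/n) + [β₀/(β₀+n)]·(α₀/β₀), so only n and β₀ enter the weight.
Weight on data w = n/(β₀+n) = 4/(1.8+4) = 4/5.8 = 0.6897.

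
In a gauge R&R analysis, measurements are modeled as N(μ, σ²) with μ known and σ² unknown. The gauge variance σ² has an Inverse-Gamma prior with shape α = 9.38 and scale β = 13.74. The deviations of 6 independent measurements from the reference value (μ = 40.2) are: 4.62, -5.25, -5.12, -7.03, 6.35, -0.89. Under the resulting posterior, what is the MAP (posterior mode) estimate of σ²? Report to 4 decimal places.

With known mean μ and an Inverse-Gamma(α, β) prior on σ², the Normal likelihood is conjugate: posterior is Inv-Gamma(α + n/2, β + Σ(xᵢ−μ)²/2).
Σ(xᵢ−μ)² = (4.62)² + (-5.25)² + (-5.12)² + (-7.03)² + (6.35)² + (-0.89)² = 165.6568.
Posterior: Inv-Gamma(9.38 + 6/2, 13.74 + 165.6568/2) = Inv-Gamma(12.38, 96.56840).
Mode = β/(α+1) = 96.56840/13.38 = 7.2174.

7.2174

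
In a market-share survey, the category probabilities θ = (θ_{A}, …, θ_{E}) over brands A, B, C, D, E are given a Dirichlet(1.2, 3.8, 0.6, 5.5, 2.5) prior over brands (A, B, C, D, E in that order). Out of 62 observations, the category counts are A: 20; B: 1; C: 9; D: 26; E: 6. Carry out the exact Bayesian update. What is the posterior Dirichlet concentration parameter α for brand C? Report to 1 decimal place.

The Dirichlet prior is conjugate to the Multinomial likelihood: each posterior αⱼ = prior αⱼ + observed count nⱼ.
Posterior concentration: (21.2, 4.8, 9.6, 31.5, 8.5), total = 75.6.
α_{C} = 0.6 + 9 = 9.6.

9.6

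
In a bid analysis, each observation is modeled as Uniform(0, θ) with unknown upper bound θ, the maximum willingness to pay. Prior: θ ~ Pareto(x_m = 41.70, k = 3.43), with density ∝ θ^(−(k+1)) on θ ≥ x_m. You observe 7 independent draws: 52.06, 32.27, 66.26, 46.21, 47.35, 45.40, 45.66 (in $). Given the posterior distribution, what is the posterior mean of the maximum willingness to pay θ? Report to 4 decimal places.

73.2865

A Pareto(scale x_m, shape k) prior on the upper bound θ of Uniform(0, θ) is conjugate: posterior is Pareto(max(x_m, max xᵢ), k + n).
Sample maximum = 66.26; prior scale x_m = 41.70 → posterior scale = max = 66.26.
Posterior shape = 3.43 + 7 = 10.43.
E[θ|data] = k·x_m/(k−1) = 10.43·66.26/9.43 = 73.2865.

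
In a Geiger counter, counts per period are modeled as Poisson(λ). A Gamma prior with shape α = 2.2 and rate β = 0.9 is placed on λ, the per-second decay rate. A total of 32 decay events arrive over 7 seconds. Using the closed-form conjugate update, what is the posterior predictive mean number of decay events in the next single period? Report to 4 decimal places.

4.3291

With a Gamma(shape α, rate β) prior, the Poisson likelihood is conjugate: the posterior is Gamma(α + ΣXᵢ, β + n).
Posterior: Gamma(α+S, β+n) = Gamma(2.2+32, 0.9+7) = Gamma(34.2, 7.9).
The predictive distribution for one future period is NegBinom with mean α/β = 4.3291.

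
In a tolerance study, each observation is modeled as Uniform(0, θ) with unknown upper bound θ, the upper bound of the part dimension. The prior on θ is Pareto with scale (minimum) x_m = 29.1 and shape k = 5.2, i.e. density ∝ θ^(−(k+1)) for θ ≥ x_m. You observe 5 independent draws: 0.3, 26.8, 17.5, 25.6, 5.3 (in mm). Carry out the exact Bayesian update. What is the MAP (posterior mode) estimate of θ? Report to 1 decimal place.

A Pareto(scale x_m, shape k) prior on the upper bound θ of Uniform(0, θ) is conjugate: posterior is Pareto(max(x_m, max xᵢ), k + n).
Sample maximum = 26.8; prior scale x_m = 29.1 → posterior scale = max = 29.1.
Posterior shape = 5.2 + 5 = 10.2.
The Pareto density is decreasing on [x_m, ∞), so the mode is x_m = 29.1.

29.1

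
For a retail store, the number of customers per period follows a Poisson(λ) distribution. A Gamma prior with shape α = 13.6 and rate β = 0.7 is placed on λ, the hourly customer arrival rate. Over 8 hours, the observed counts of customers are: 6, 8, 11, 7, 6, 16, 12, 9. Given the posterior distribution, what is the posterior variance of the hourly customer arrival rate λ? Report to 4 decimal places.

With a Gamma(shape α, rate β) prior, the Poisson likelihood is conjugate: the posterior is Gamma(α + ΣXᵢ, β + n).
Sum of counts S = 75 over n = 8 hours.
Posterior: Gamma(α+S, β+n) = Gamma(13.6+75, 0.7+8) = Gamma(88.6, 8.7).
Var = α/β² = 88.6/8.7² = 1.1706.

1.1706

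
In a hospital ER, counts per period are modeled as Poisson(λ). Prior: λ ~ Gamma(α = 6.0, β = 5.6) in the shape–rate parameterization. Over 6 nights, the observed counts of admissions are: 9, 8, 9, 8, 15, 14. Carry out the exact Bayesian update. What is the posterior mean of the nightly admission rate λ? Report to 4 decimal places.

With a Gamma(shape α, rate β) prior, the Poisson likelihood is conjugate: the posterior is Gamma(α + ΣXᵢ, β + n).
Sum of counts S = 63 over n = 6 nights.
Posterior: Gamma(α+S, β+n) = Gamma(6.0+63, 5.6+6) = Gamma(69.0, 11.6).
Posterior mean = α/β = 69.0/11.6 = 5.9483.

5.9483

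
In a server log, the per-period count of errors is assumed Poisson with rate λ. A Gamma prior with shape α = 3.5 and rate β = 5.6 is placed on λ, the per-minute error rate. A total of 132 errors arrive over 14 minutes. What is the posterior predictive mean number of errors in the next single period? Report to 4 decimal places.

With a Gamma(shape α, rate β) prior, the Poisson likelihood is conjugate: the posterior is Gamma(α + ΣXᵢ, β + n).
Posterior: Gamma(α+S, β+n) = Gamma(3.5+132, 5.6+14) = Gamma(135.5, 19.6).
The predictive distribution for one future period is NegBinom with mean α/β = 6.9133.

6.9133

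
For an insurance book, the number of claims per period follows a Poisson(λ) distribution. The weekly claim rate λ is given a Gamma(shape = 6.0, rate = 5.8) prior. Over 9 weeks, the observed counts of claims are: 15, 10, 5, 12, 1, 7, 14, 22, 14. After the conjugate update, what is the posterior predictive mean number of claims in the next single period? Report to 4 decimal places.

With a Gamma(shape α, rate β) prior, the Poisson likelihood is conjugate: the posterior is Gamma(α + ΣXᵢ, β + n).
Sum of counts S = 100 over n = 9 weeks.
Posterior: Gamma(α+S, β+n) = Gamma(6.0+100, 5.8+9) = Gamma(106.0, 14.8).
The predictive distribution for one future period is NegBinom with mean α/β = 7.1622.

7.1622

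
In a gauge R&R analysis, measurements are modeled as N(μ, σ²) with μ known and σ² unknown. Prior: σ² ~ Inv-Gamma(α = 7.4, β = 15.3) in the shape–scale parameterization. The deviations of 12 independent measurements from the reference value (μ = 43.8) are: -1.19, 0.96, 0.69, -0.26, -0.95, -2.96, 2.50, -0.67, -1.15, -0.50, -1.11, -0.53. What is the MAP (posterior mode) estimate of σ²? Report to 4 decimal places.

1.8378

With known mean μ and an Inverse-Gamma(α, β) prior on σ², the Normal likelihood is conjugate: posterior is Inv-Gamma(α + n/2, β + Σ(xᵢ−μ)²/2).
Σ(xᵢ−μ)² = (-1.19)² + (0.96)² + (0.69)² + (-0.26)² + (-0.95)² + (-2.96)² + (2.50)² + (-0.67)² + (-1.15)² + (-0.50)² + (-1.11)² + (-0.53)² = 22.3299.
Posterior: Inv-Gamma(7.4 + 12/2, 15.3 + 22.3299/2) = Inv-Gamma(13.40, 26.46495).
Mode = β/(α+1) = 26.46495/14.40 = 1.8378.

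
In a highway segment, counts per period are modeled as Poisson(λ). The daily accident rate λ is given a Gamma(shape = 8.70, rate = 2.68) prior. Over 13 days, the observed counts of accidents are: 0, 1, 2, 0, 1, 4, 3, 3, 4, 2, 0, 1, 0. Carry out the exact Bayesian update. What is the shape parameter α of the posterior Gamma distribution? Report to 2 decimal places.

29.70

With a Gamma(shape α, rate β) prior, the Poisson likelihood is conjugate: the posterior is Gamma(α + ΣXᵢ, β + n).
Sum of counts S = 21 over n = 13 days.
Posterior: Gamma(α+S, β+n) = Gamma(8.70+21, 2.68+13) = Gamma(29.70, 15.68).
Posterior α = 29.70.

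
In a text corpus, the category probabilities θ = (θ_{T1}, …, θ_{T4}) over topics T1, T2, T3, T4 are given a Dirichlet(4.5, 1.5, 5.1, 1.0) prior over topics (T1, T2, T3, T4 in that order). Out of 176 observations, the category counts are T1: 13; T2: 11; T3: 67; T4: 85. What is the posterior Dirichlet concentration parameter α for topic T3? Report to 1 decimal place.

The Dirichlet prior is conjugate to the Multinomial likelihood: each posterior αⱼ = prior αⱼ + observed count nⱼ.
Posterior concentration: (17.5, 12.5, 72.1, 86.0), total = 188.1.
α_{T3} = 5.1 + 67 = 72.1.

72.1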